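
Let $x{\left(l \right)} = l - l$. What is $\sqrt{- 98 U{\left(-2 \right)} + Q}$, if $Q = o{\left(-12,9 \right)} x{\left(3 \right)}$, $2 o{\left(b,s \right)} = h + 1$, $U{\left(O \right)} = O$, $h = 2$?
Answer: $14$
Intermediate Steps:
$x{\left(l \right)} = 0$
$o{\left(b,s \right)} = \frac{3}{2}$ ($o{\left(b,s \right)} = \frac{2 + 1}{2} = \frac{1}{2} \cdot 3 = \frac{3}{2}$)
$Q = 0$ ($Q = \frac{3}{2} \cdot 0 = 0$)
$\sqrt{- 98 U{\left(-2 \right)} + Q} = \sqrt{\left(-98\right) \left(-2\right) + 0} = \sqrt{196 + 0} = \sqrt{196} = 14$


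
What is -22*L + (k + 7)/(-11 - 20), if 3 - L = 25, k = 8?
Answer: 14989/31 ≈ 483.52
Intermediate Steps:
L = -22 (L = 3 - 1*25 = 3 - 25 = -22)
-22*L + (k + 7)/(-11 - 20) = -22*(-22) + (8 + 7)/(-11 - 20) = 484 + 15/(-31) = 484 + 15*(-1/31) = 484 - 15/31 = 14989/31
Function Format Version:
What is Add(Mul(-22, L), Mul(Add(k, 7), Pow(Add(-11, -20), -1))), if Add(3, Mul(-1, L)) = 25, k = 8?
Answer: Rational(14989, 31) ≈ 483.52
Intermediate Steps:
L = -22 (L = Add(3, Mul(-1, 25)) = Add(3, -25) = -22)
Add(Mul(-22, L), Mul(Add(k, 7), Pow(Add(-11, -20), -1))) = Add(Mul(-22, -22), Mul(Add(8, 7), Pow(Add(-11, -20), -1))) = Add(484, Mul(15, Pow(-31, -1))) = Add(484, Mul(15, Rational(-1, 31))) = Add(484, Rational(-15, 31)) = Rational(14989, 31)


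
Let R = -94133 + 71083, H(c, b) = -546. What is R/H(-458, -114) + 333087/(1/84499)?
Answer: 7683726538274/273 ≈ 2.8146e+10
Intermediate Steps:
R = -23050
R/H(-458, -114) + 333087/(1/84499) = -23050/(-546) + 333087/(1/84499) = -23050*(-1/546) + 333087/(1/84499) = 11525/273 + 333087*84499 = 11525/273 + 28145518413 = 7683726538274/273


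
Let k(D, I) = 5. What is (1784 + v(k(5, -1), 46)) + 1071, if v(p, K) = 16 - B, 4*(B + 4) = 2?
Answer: 5749/2 ≈ 2874.5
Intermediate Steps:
B = -7/2 (B = -4 + (¼)*2 = -4 + ½ = -7/2 ≈ -3.5000)
v(p, K) = 39/2 (v(p, K) = 16 - 1*(-7/2) = 16 + 7/2 = 39/2)
(1784 + v(k(5, -1), 46)) + 1071 = (1784 + 39/2) + 1071 = 3607/2 + 1071 = 5749/2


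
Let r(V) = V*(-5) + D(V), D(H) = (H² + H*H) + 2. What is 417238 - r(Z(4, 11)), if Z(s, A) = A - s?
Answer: 417173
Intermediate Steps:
D(H) = 2 + 2*H² (D(H) = (H² + H²) + 2 = 2*H² + 2 = 2 + 2*H²)
r(V) = 2 - 5*V + 2*V² (r(V) = V*(-5) + (2 + 2*V²) = -5*V + (2 + 2*V²) = 2 - 5*V + 2*V²)
417238 - r(Z(4, 11)) = 417238 - (2 - 5*(11 - 1*4) + 2*(11 - 1*4)²) = 417238 - (2 - 5*(11 - 4) + 2*(11 - 4)²) = 417238 - (2 - 5*7 + 2*7²) = 417238 - (2 - 35 + 2*49) = 417238 - (2 - 35 + 98) = 417238 - 1*65 = 417238 - 65 = 417173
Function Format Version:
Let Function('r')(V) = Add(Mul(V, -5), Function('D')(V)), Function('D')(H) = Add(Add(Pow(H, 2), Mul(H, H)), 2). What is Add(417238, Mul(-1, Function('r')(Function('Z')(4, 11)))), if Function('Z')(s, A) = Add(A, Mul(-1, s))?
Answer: 417173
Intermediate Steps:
Function('D')(H) = Add(2, Mul(2, Pow(H, 2))) (Function('D')(H) = Add(Add(Pow(H, 2), Pow(H, 2)), 2) = Add(Mul(2, Pow(H, 2)), 2) = Add(2, Mul(2, Pow(H, 2))))
Function('r')(V) = Add(2, Mul(-5, V), Mul(2, Pow(V, 2))) (Function('r')(V) = Add(Mul(V, -5), Add(2, Mul(2, Pow(V, 2)))) = Add(Mul(-5, V), Add(2, Mul(2, Pow(V, 2)))) = Add(2, Mul(-5, V), Mul(2, Pow(V, 2))))
Add(417238, Mul(-1, Function('r')(Function('Z')(4, 11)))) = Add(417238, Mul(-1, Add(2, Mul(-5, Add(11, Mul(-1, 4))), Mul(2, Pow(Add(11, Mul(-1, 4)), 2))))) = Add(417238, Mul(-1, Add(2, Mul(-5, Add(11, -4)), Mul(2, Pow(Add(11, -4), 2))))) = Add(417238, Mul(-1, Add(2, Mul(-5, 7), Mul(2, Pow(7, 2))))) = Add(417238, Mul(-1, Add(2, -35, Mul(2, 49)))) = Add(417238, Mul(-1, Add(2, -35, 98))) = Add(417238, Mul(-1, 65)) = Add(417238, -65) = 417173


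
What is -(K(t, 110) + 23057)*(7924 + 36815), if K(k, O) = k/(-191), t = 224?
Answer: -197015478957/191 ≈ -1.0315e+9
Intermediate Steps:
K(k, O) = -k/191 (K(k, O) = k*(-1/191) = -k/191)
-(K(t, 110) + 23057)*(7924 + 36815) = -(-1/191*224 + 23057)*(7924 + 36815) = -(-224/191 + 23057)*44739 = -4403663*44739/191 = -1*197015478957/191 = -197015478957/191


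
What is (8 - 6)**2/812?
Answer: 1/203 ≈ 0.0049261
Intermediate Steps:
(8 - 6)**2/812 = 2**2*(1/812) = 4*(1/812) = 1/203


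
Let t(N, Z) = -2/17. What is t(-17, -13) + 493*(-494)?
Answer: -4140216/17 ≈ -2.4354e+5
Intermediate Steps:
t(N, Z) = -2/17 (t(N, Z) = -2*1/17 = -2/17)
t(-17, -13) + 493*(-494) = -2/17 + 493*(-494) = -2/17 - 243542 = -4140216/17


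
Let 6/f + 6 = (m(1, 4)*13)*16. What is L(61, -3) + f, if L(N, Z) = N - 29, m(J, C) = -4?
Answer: 13405/419 ≈ 31.993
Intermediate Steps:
L(N, Z) = -29 + N
f = -3/419 (f = 6/(-6 - 4*13*16) = 6/(-6 - 52*16) = 6/(-6 - 832) = 6/(-838) = 6*(-1/838) = -3/419 ≈ -0.0071599)
L(61, -3) + f = (-29 + 61) - 3/419 = 32 - 3/419 = 13405/419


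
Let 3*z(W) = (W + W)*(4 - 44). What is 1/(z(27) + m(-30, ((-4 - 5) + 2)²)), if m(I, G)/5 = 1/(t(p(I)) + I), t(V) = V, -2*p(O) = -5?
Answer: -11/7922 ≈ -0.0013885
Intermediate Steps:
p(O) = 5/2 (p(O) = -½*(-5) = 5/2)
z(W) = -80*W/3 (z(W) = ((W + W)*(4 - 44))/3 = ((2*W)*(-40))/3 = (-80*W)/3 = -80*W/3)
m(I, G) = 5/(5/2 + I)
1/(z(27) + m(-30, ((-4 - 5) + 2)²)) = 1/(-80/3*27 + 10/(5 + 2*(-30))) = 1/(-720 + 10/(5 - 60)) = 1/(-720 + 10/(-55)) = 1/(-720 + 10*(-1/55)) = 1/(-720 - 2/11) = 1/(-7922/11) = -11/7922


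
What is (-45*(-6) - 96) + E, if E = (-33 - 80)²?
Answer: 12943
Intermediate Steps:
E = 12769 (E = (-113)² = 12769)
(-45*(-6) - 96) + E = (-45*(-6) - 96) + 12769 = (270 - 96) + 12769 = 174 + 12769 = 12943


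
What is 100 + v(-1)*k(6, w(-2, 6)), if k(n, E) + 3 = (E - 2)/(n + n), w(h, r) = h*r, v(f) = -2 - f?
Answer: 625/6 ≈ 104.17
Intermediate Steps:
k(n, E) = -3 + (-2 + E)/(2*n) (k(n, E) = -3 + (E - 2)/(n + n) = -3 + (-2 + E)/((2*n)) = -3 + (-2 + E)*(1/(2*n)) = -3 + (-2 + E)/(2*n))
100 + v(-1)*k(6, w(-2, 6)) = 100 + (-2 - 1*(-1))*((1/2)*(-2 - 2*6 - 6*6)/6) = 100 + (-2 + 1)*((1/2)*(1/6)*(-2 - 12 - 36)) = 100 - (-50)/(2*6) = 100 - 1*(-25/6) = 100 + 25/6 = 625/6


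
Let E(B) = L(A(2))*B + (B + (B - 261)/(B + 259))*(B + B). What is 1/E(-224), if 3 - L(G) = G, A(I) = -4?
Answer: 1/104992 ≈ 9.5245e-6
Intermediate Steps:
L(G) = 3 - G
E(B) = 7*B + 2*B*(B + (-261 + B)/(259 + B)) (E(B) = (3 - 1*(-4))*B + (B + (B - 261)/(B + 259))*(B + B) = (3 + 4)*B + (B + (-261 + B)/(259 + B))*(2*B) = 7*B + (B + (-261 + B)/(259 + B))*(2*B) = 7*B + 2*B*(B + (-261 + B)/(259 + B)))
1/E(-224) = 1/(-224*(1291 + 2*(-224)² + 527*(-224))/(259 - 224)) = 1/(-224*(1291 + 2*50176 - 118048)/35) = 1/(-224*1/35*(1291 + 100352 - 118048)) = 1/(-224*1/35*(-16405)) = 1/104992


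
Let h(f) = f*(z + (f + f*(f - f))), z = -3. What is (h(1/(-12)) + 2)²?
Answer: 105625/20736 ≈ 5.0938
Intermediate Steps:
h(f) = f*(-3 + f) (h(f) = f*(-3 + (f + f*(f - f))) = f*(-3 + (f + f*0)) = f*(-3 + (f + 0)) = f*(-3 + f))
(h(1/(-12)) + 2)² = ((-3 + 1/(-12))/(-12) + 2)² = (-(-3 - 1/12)/12 + 2)² = (-1/12*(-37/12) + 2)² = (37/144 + 2)² = (325/144)² = 105625/20736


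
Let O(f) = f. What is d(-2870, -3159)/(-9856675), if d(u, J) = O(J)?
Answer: 3159/9856675 ≈ 0.00032049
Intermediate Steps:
d(u, J) = J
d(-2870, -3159)/(-9856675) = -3159/(-9856675) = -3159*(-1/9856675) = 3159/9856675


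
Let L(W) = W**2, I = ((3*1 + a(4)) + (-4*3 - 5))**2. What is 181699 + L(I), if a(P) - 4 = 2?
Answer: 185795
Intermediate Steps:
a(P) = 6 (a(P) = 4 + 2 = 6)
I = 64 (I = ((3*1 + 6) + (-4*3 - 5))**2 = ((3 + 6) + (-12 - 5))**2 = (9 - 17)**2 = (-8)**2 = 64)
181699 + L(I) = 181699 + 64**2 = 181699 + 4096 = 185795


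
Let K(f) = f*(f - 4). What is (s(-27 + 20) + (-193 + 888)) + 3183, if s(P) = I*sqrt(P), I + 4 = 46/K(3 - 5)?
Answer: 3878 - I*sqrt(7)/6 ≈ 3878.0 - 0.44096*I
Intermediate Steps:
K(f) = f*(-4 + f)
I = -1/6 (I = -4 + 46/(((3 - 5)*(-4 + (3 - 5)))) = -4 + 46/((-2*(-4 - 2))) = -4 + 46/((-2*(-6))) = -4 + 46/12 = -4 + 46*(1/12) = -4 + 23/6 = -1/6 ≈ -0.16667)
s(P) = -sqrt(P)/6
(s(-27 + 20) + (-193 + 888)) + 3183 = (-sqrt(-27 + 20)/6 + (-193 + 888)) + 3183 = (-I*sqrt(7)/6 + 695) + 3183 = (695 - I*sqrt(7)/6) + 3183 = 3878 - I*sqrt(7)/6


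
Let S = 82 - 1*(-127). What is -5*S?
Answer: -1045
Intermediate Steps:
S = 209 (S = 82 + 127 = 209)
-5*S = -5*209 = -1045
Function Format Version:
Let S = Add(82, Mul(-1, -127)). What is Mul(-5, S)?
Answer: -1045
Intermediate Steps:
S = 209 (S = Add(82, 127) = 209)
Mul(-5, S) = Mul(-5, 209) = -1045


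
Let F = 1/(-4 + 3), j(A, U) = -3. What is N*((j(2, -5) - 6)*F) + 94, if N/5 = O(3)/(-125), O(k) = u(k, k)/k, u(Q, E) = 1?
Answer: 2347/25 ≈ 93.880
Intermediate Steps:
O(k) = 1/k
F = -1 (F = 1/(-1) = -1)
N = -1/75 (N = 5*(1/(3*(-125))) = 5*((1/3)*(-1/125)) = 5*(-1/375) = -1/75 ≈ -0.013333)
N*((j(2, -5) - 6)*F) + 94 = -(-3 - 6)*(-1)/75 + 94 = -(-3)*(-1)/25 + 94 = -1/75*9 + 94 = -3/25 + 94 = 2347/25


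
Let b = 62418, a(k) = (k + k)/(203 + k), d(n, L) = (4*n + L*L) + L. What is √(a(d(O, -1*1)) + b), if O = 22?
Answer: √5285669874/291 ≈ 249.84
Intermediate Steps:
d(n, L) = L + L² + 4*n (d(n, L) = (4*n + L²) + L = (L² + 4*n) + L = L + L² + 4*n)
a(k) = 2*k/(203 + k) (a(k) = (2*k)/(203 + k) = 2*k/(203 + k))
√(a(d(O, -1*1)) + b) = √(2*(-1*1 + (-1*1)² + 4*22)/(203 + (-1*1 + (-1*1)² + 4*22)) + 62418) = √(2*(-1 + (-1)² + 88)/(203 + (-1 + (-1)² + 88)) + 62418) = √(2*(-1 + 1 + 88)/(203 + (-1 + 1 + 88)) + 62418) = √(2*88/(203 + 88) + 62418) = √(2*88/291 + 62418) = √(2*88*(1/291) + 62418) = √(176/291 + 62418) = √(18163814/291) = √5285669874/291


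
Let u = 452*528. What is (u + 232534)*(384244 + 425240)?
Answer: 381420765960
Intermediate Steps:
u = 238656
(u + 232534)*(384244 + 425240) = (238656 + 232534)*(384244 + 425240) = 471190*809484 = 381420765960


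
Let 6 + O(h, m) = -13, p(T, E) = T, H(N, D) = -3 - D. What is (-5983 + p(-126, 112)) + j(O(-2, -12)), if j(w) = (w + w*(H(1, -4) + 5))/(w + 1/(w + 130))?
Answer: -12863009/2108 ≈ -6102.0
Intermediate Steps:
O(h, m) = -19 (O(h, m) = -6 - 13 = -19)
j(w) = 7*w/(w + 1/(130 + w)) (j(w) = (w + w*((-3 - 1*(-4)) + 5))/(w + 1/(w + 130)) = (w + w*((-3 + 4) + 5))/(w + 1/(130 + w)) = (w + w*(1 + 5))/(w + 1/(130 + w)) = (w + w*6)/(w + 1/(130 + w)) = (w + 6*w)/(w + 1/(130 + w)) = (7*w)/(w + 1/(130 + w)) = 7*w/(w + 1/(130 + w)))
(-5983 + p(-126, 112)) + j(O(-2, -12)) = (-5983 - 126) + 7*(-19)*(130 - 19)/(1 + (-19)**2 + 130*(-19)) = -6109 + 7*(-19)*111/(1 + 361 - 2470) = -6109 + 7*(-19)*111/(-2108) = -6109 + 7*(-19)*(-1/2108)*111 = -6109 + 14763/2108 = -12863009/2108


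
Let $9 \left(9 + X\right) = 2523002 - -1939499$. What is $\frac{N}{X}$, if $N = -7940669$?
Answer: $- \frac{71466021}{4462420} \approx -16.015$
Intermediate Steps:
$X = \frac{4462420}{9}$ ($X = -9 + \frac{2523002 - -1939499}{9} = -9 + \frac{2523002 + 1939499}{9} = -9 + \frac{1}{9} \cdot 4462501 = -9 + \frac{4462501}{9} = \frac{4462420}{9} \approx 4.9582 \cdot 10^{5}$)
$\frac{N}{X} = - \frac{7940669}{\frac{4462420}{9}} = \left(-7940669\right) \frac{9}{4462420} = - \frac{71466021}{4462420}$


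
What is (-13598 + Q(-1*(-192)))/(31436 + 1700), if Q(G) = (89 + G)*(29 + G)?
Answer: 48503/33136 ≈ 1.4638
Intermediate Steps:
Q(G) = (29 + G)*(89 + G)
(-13598 + Q(-1*(-192)))/(31436 + 1700) = (-13598 + (2581 + (-1*(-192))² + 118*(-1*(-192))))/(31436 + 1700) = (-13598 + (2581 + 192² + 118*192))/33136 = (-13598 + (2581 + 36864 + 22656))*(1/33136) = (-13598 + 62101)*(1/33136) = 48503*(1/33136) = 48503/33136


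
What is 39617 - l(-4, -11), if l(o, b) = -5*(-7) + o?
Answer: 39586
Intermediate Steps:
l(o, b) = 35 + o
39617 - l(-4, -11) = 39617 - (35 - 4) = 39617 - 1*31 = 39617 - 31 = 39586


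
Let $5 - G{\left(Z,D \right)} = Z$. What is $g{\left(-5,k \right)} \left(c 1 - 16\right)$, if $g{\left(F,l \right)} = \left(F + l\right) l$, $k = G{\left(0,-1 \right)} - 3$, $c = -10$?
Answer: $156$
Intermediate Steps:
$G{\left(Z,D \right)} = 5 - Z$
$k = 2$ ($k = \left(5 - 0\right) - 3 = \left(5 + 0\right) - 3 = 5 - 3 = 2$)
$g{\left(F,l \right)} = l \left(F + l\right)$
$g{\left(-5,k \right)} \left(c 1 - 16\right) = 2 \left(-5 + 2\right) \left(\left(-10\right) 1 - 16\right) = 2 \left(-3\right) \left(-10 - 16\right) = \left(-6\right) \left(-26\right) = 156$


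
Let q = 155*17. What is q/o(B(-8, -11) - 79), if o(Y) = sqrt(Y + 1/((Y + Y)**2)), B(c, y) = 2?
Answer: -405790*I*sqrt(1826131)/1826131 ≈ -300.29*I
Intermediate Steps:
q = 2635
o(Y) = sqrt(Y + 1/(4*Y**2)) (o(Y) = sqrt(Y + 1/((2*Y)**2)) = sqrt(Y + 1/(4*Y**2)))
q/o(B(-8, -11) - 79) = 2635/((sqrt((2 - 79)**(-2) + 4*(2 - 79))/2)) = 2635/((sqrt((-77)**(-2) + 4*(-77))/2)) = 2635/((sqrt(1/5929 - 308)/2)) = 2635/((sqrt(-1826131/5929)/2)) = 2635/(((I*sqrt(1826131)/77)/2)) = 2635/((I*sqrt(1826131)/154)) = 2635*(-154*I*sqrt(1826131)/1826131) = -405790*I*sqrt(1826131)/1826131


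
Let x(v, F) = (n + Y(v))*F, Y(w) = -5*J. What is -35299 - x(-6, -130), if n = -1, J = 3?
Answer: -37379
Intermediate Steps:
Y(w) = -15 (Y(w) = -5*3 = -15)
x(v, F) = -16*F (x(v, F) = (-1 - 15)*F = -16*F)
-35299 - x(-6, -130) = -35299 - (-16)*(-130) = -35299 - 1*2080 = -35299 - 2080 = -37379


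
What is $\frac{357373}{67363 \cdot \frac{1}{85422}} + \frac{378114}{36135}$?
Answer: $\frac{33428402309824}{73762485} \approx 4.5319 \cdot 10^{5}$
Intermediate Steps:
$\frac{357373}{67363 \cdot \frac{1}{85422}} + \frac{378114}{36135} = \frac{357373}{67363 \cdot \frac{1}{85422}} + 378114 \cdot \frac{1}{36135} = \frac{357373}{\frac{67363}{85422}} + \frac{11458}{1095} = 357373 \cdot \frac{85422}{67363} + \frac{11458}{1095} = \frac{30527516406}{67363} + \frac{11458}{1095} = \frac{33428402309824}{73762485}$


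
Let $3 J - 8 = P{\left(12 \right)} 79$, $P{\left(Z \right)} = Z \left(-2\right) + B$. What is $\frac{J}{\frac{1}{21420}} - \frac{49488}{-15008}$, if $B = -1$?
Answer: $- \frac{13173625347}{938} \approx -1.4044 \cdot 10^{7}$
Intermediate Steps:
$P{\left(Z \right)} = -1 - 2 Z$ ($P{\left(Z \right)} = Z \left(-2\right) - 1 = - 2 Z - 1 = -1 - 2 Z$)
$J = - \frac{1967}{3}$ ($J = \frac{8}{3} + \frac{\left(-1 - 24\right) 79}{3} = \frac{8}{3} + \frac{\left(-25\right) 79}{3} = \frac{8}{3} + \frac{1}{3} \left(-1975\right) = \frac{8}{3} - \frac{1975}{3} = - \frac{1967}{3} \approx -655.67$)
$\frac{J}{\frac{1}{21420}} - \frac{49488}{-15008} = - \frac{1967}{3 \cdot \frac{1}{21420}} - \frac{49488}{-15008} = - \frac{1967 \frac{1}{\frac{1}{21420}}}{3} - - \frac{3093}{938} = \left(- \frac{1967}{3}\right) 21420 + \frac{3093}{938} = -14044380 + \frac{3093}{938} = - \frac{13173625347}{938}$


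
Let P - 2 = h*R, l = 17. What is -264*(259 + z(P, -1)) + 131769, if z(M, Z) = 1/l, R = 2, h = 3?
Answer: 1077417/17 ≈ 63378.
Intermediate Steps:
P = 8 (P = 2 + 3*2 = 2 + 6 = 8)
z(M, Z) = 1/17
-264*(259 + z(P, -1)) + 131769 = -264*(259 + 1/17) + 131769 = -264*4404/17 + 131769 = -1162656/17 + 131769 = 1077417/17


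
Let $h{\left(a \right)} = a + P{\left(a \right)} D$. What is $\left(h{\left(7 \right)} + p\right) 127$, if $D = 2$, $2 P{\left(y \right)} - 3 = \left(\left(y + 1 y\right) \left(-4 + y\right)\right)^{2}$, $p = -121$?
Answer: $209931$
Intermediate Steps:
$P{\left(y \right)} = \frac{3}{2} + 2 y^{2} \left(-4 + y\right)^{2}$ ($P{\left(y \right)} = \frac{3}{2} + \frac{\left(\left(y + 1 y\right) \left(-4 + y\right)\right)^{2}}{2} = \frac{3}{2} + \frac{\left(\left(y + y\right) \left(-4 + y\right)\right)^{2}}{2} = \frac{3}{2} + \frac{\left(2 y \left(-4 + y\right)\right)^{2}}{2} = \frac{3}{2} + \frac{4 y^{2} \left(-4 + y\right)^{2}}{2} = \frac{3}{2} + 2 y^{2} \left(-4 + y\right)^{2}$)
$h{\left(a \right)} = 3 + a + 4 a^{2} \left(-4 + a\right)^{2}$ ($h{\left(a \right)} = a + \left(\frac{3}{2} + 2 a^{2} \left(-4 + a\right)^{2}\right) 2 = a + \left(3 + 4 a^{2} \left(-4 + a\right)^{2}\right) = 3 + a + 4 a^{2} \left(-4 + a\right)^{2}$)
$\left(h{\left(7 \right)} + p\right) 127 = \left(\left(3 + 7 + 4 \cdot 7^{2} \left(-4 + 7\right)^{2}\right) - 121\right) 127 = \left(\left(3 + 7 + 4 \cdot 49 \cdot 3^{2}\right) - 121\right) 127 = \left(\left(3 + 7 + 4 \cdot 49 \cdot 9\right) - 121\right) 127 = \left(\left(3 + 7 + 1764\right) - 121\right) 127 = \left(1774 - 121\right) 127 = 1653 \cdot 127 = 209931$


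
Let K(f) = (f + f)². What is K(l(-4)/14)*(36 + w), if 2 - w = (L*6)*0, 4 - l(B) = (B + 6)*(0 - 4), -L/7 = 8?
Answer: 5472/49 ≈ 111.67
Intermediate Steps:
L = -56 (L = -7*8 = -56)
l(B) = 28 + 4*B (l(B) = 4 - (B + 6)*(0 - 4) = 4 - (6 + B)*(-4) = 4 - (-24 - 4*B) = 4 + (24 + 4*B) = 28 + 4*B)
w = 2 (w = 2 - (-56*6)*0 = 2 - (-336)*0 = 2 - 1*0 = 2 + 0 = 2)
K(f) = 4*f² (K(f) = (2*f)² = 4*f²)
K(l(-4)/14)*(36 + w) = (4*((28 + 4*(-4))/14)²)*(36 + 2) = (4*((28 - 16)*(1/14))²)*38 = (4*(12*(1/14))²)*38 = (4*(6/7)²)*38 = (4*(36/49))*38 = (144/49)*38 = 5472/49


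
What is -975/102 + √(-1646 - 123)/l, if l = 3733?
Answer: -325/34 + I*√1769/3733 ≈ -9.5588 + 0.011267*I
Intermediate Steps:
-975/102 + √(-1646 - 123)/l = -975/102 + √(-1646 - 123)/3733 = -975*1/102 + √(-1769)*(1/3733) = -325/34 + (I*√1769)*(1/3733) = -325/34 + I*√1769/3733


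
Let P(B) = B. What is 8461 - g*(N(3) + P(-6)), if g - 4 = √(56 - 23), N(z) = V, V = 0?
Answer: 8485 + 6*√33 ≈ 8519.5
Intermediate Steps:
N(z) = 0
g = 4 + √33 (g = 4 + √(56 - 23) = 4 + √33 ≈ 9.7446)
8461 - g*(N(3) + P(-6)) = 8461 - (4 + √33)*(0 - 6) = 8461 - (4 + √33)*(-6) = 8461 - (-24 - 6*√33) = 8461 + (24 + 6*√33) = 8485 + 6*√33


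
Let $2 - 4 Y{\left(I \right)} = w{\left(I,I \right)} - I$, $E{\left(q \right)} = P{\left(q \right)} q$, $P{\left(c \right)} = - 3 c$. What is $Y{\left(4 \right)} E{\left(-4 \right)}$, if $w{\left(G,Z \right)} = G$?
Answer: $-24$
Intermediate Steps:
$E{\left(q \right)} = - 3 q^{2}$ ($E{\left(q \right)} = - 3 q q = - 3 q^{2}$)
$Y{\left(I \right)} = \frac{1}{2}$ ($Y{\left(I \right)} = \frac{1}{2} - \frac{I - I}{4} = \frac{1}{2} - 0 = \frac{1}{2} + 0 = \frac{1}{2}$)
$Y{\left(4 \right)} E{\left(-4 \right)} = \frac{\left(-3\right) \left(-4\right)^{2}}{2} = \frac{\left(-3\right) 16}{2} = \frac{1}{2} \left(-48\right) = -24$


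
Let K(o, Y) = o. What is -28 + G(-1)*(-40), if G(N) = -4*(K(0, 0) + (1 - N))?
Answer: 292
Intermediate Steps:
G(N) = -4 + 4*N (G(N) = -4*(0 + (1 - N)) = -4*(1 - N) = -4 + 4*N)
-28 + G(-1)*(-40) = -28 + (-4 + 4*(-1))*(-40) = -28 + (-4 - 4)*(-40) = -28 - 8*(-40) = -28 + 320 = 292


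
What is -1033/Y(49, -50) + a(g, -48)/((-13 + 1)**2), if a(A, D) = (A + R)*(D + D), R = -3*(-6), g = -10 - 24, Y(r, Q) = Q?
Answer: 4699/150 ≈ 31.327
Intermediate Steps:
g = -34
R = 18
a(A, D) = 2*D*(18 + A) (a(A, D) = (A + 18)*(D + D) = (18 + A)*(2*D) = 2*D*(18 + A))
-1033/Y(49, -50) + a(g, -48)/((-13 + 1)**2) = -1033/(-50) + (2*(-48)*(18 - 34))/((-13 + 1)**2) = -1033*(-1/50) + (2*(-48)*(-16))/((-12)**2) = 1033/50 + 1536/144 = 1033/50 + 1536*(1/144) = 1033/50 + 32/3 = 4699/150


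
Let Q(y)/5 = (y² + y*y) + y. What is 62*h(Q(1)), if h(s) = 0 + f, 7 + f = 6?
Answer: -62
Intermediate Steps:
f = -1 (f = -7 + 6 = -1)
Q(y) = 5*y + 10*y² (Q(y) = 5*((y² + y*y) + y) = 5*((y² + y²) + y) = 5*(2*y² + y) = 5*(y + 2*y²) = 5*y + 10*y²)
h(s) = -1 (h(s) = 0 - 1 = -1)
62*h(Q(1)) = 62*(-1) = -62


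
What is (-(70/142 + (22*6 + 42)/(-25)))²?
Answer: 131767441/3150625 ≈ 41.823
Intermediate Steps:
(-(70/142 + (22*6 + 42)/(-25)))² = (-(70*(1/142) + (132 + 42)*(-1/25)))² = (-(35/71 + 174*(-1/25)))² = (-(35/71 - 174/25))² = (-1*(-11479/1775))² = (11479/1775)² = 131767441/3150625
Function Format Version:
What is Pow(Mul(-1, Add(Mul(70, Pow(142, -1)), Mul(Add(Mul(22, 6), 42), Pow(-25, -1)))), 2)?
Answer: Rational(131767441, 3150625) ≈ 41.823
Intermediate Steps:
Pow(Mul(-1, Add(Mul(70, Pow(142, -1)), Mul(Add(Mul(22, 6), 42), Pow(-25, -1)))), 2) = Pow(Mul(-1, Add(Mul(70, Rational(1, 142)), Mul(Add(132, 42), Rational(-1, 25)))), 2) = Pow(Mul(-1, Add(Rational(35, 71), Mul(174, Rational(-1, 25)))), 2) = Pow(Mul(-1, Add(Rational(35, 71), Rational(-174, 25))), 2) = Pow(Mul(-1, Rational(-11479, 1775)), 2) = Pow(Rational(11479, 1775), 2) = Rational(131767441, 3150625)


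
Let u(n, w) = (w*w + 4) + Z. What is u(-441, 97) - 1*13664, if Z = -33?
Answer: -4284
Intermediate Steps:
u(n, w) = -29 + w**2 (u(n, w) = (w*w + 4) - 33 = (w**2 + 4) - 33 = (4 + w**2) - 33 = -29 + w**2)
u(-441, 97) - 1*13664 = (-29 + 97**2) - 1*13664 = (-29 + 9409) - 13664 = 9380 - 13664 = -4284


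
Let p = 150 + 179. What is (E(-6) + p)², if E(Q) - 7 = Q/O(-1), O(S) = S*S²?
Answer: 116964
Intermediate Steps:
O(S) = S³
E(Q) = 7 - Q (E(Q) = 7 + Q/((-1)³) = 7 + Q/(-1) = 7 + Q*(-1) = 7 - Q)
p = 329
(E(-6) + p)² = ((7 - 1*(-6)) + 329)² = ((7 + 6) + 329)² = (13 + 329)² = 342² = 116964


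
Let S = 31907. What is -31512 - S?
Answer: -63419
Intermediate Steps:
-31512 - S = -31512 - 1*31907 = -31512 - 31907 = -63419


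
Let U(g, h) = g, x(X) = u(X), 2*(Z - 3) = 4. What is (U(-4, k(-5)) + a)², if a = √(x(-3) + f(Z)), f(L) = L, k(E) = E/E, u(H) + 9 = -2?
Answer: (4 - I*√6)² ≈ 10.0 - 19.596*I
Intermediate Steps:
u(H) = -11 (u(H) = -9 - 2 = -11)
Z = 5 (Z = 3 + (½)*4 = 3 + 2 = 5)
x(X) = -11
k(E) = 1
a = I*√6 (a = √(-11 + 5) = √(-6) = I*√6 ≈ 2.4495*I)
(U(-4, k(-5)) + a)² = (-4 + I*√6)²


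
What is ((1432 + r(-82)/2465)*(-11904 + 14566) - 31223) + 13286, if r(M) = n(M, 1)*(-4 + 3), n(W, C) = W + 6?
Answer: 9352528167/2465 ≈ 3.7941e+6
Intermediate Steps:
n(W, C) = 6 + W
r(M) = -6 - M (r(M) = (6 + M)*(-4 + 3) = (6 + M)*(-1) = -6 - M)
((1432 + r(-82)/2465)*(-11904 + 14566) - 31223) + 13286 = ((1432 + (-6 - 1*(-82))/2465)*(-11904 + 14566) - 31223) + 13286 = ((1432 + (-6 + 82)*(1/2465))*2662 - 31223) + 13286 = ((1432 + 76*(1/2465))*2662 - 31223) + 13286 = ((1432 + 76/2465)*2662 - 31223) + 13286 = ((3529956/2465)*2662 - 31223) + 13286 = (9396742872/2465 - 31223) + 13286 = 9319778177/2465 + 13286 = 9352528167/2465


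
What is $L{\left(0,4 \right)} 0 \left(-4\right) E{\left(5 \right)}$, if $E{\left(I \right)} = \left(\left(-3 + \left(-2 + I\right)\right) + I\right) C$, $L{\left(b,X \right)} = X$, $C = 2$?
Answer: $0$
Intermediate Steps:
$E{\left(I \right)} = -10 + 4 I$ ($E{\left(I \right)} = \left(\left(-3 + \left(-2 + I\right)\right) + I\right) 2 = \left(\left(-5 + I\right) + I\right) 2 = \left(-5 + 2 I\right) 2 = -10 + 4 I$)
$L{\left(0,4 \right)} 0 \left(-4\right) E{\left(5 \right)} = 4 \cdot 0 \left(-4\right) \left(-10 + 4 \cdot 5\right) = 4 \cdot 0 \left(-10 + 20\right) = 0 \cdot 10 = 0$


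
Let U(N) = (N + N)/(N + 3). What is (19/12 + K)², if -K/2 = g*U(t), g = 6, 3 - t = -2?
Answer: 25921/144 ≈ 180.01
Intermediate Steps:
t = 5 (t = 3 - 1*(-2) = 3 + 2 = 5)
U(N) = 2*N/(3 + N) (U(N) = (2*N)/(3 + N) = 2*N/(3 + N))
K = -15 (K = -12*2*5/(3 + 5) = -12*2*5/8 = -12*2*5*(⅛) = -12*5/4 = -2*15/2 = -15)
(19/12 + K)² = (19/12 - 15)² = (-161/12)² = 25921/144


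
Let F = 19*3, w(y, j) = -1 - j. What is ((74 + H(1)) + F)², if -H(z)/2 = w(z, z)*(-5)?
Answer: 12321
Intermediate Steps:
H(z) = -10 - 10*z (H(z) = -2*(-1 - z)*(-5) = -2*(5 + 5*z) = -10 - 10*z)
F = 57
((74 + H(1)) + F)² = ((74 + (-10 - 10*1)) + 57)² = ((74 + (-10 - 10)) + 57)² = ((74 - 20) + 57)² = (54 + 57)² = 111² = 12321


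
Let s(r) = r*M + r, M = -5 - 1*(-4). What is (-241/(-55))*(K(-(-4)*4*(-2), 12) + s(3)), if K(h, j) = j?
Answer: 2892/55 ≈ 52.582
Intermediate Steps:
M = -1 (M = -5 + 4 = -1)
s(r) = 0 (s(r) = r*(-1) + r = -r + r = 0)
(-241/(-55))*(K(-(-4)*4*(-2), 12) + s(3)) = (-241/(-55))*(12 + 0) = -241*(-1/55)*12 = (241/55)*12 = 2892/55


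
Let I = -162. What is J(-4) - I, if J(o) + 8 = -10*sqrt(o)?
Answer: 154 - 20*I ≈ 154.0 - 20.0*I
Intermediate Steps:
J(o) = -8 - 10*sqrt(o)
J(-4) - I = (-8 - 20*I) - 1*(-162) = (-8 - 20*I) + 162 = 154 - 20*I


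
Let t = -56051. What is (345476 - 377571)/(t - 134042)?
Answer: 32095/190093 ≈ 0.16884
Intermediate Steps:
(345476 - 377571)/(t - 134042) = (345476 - 377571)/(-56051 - 134042) = -32095/(-190093) = -32095*(-1/190093) = 32095/190093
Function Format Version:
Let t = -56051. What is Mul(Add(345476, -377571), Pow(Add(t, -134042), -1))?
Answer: Rational(32095, 190093) ≈ 0.16884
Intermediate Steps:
Mul(Add(345476, -377571), Pow(Add(t, -134042), -1)) = Mul(Add(345476, -377571), Pow(Add(-56051, -134042), -1)) = Mul(-32095, Pow(-190093, -1)) = Mul(-32095, Rational(-1, 190093)) = Rational(32095, 190093)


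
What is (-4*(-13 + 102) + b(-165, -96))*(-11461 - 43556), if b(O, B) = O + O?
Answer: 37741662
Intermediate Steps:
b(O, B) = 2*O
(-4*(-13 + 102) + b(-165, -96))*(-11461 - 43556) = (-4*(-13 + 102) + 2*(-165))*(-11461 - 43556) = (-4*89 - 330)*(-55017) = (-356 - 330)*(-55017) = -686*(-55017) = 37741662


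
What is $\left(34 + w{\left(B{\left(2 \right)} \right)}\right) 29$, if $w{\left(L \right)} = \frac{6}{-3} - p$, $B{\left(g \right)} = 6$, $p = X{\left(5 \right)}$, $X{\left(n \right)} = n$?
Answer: $783$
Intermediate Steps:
$p = 5$
$w{\left(L \right)} = -7$ ($w{\left(L \right)} = \frac{6}{-3} - 5 = 6 \left(- \frac{1}{3}\right) - 5 = -2 - 5 = -7$)
$\left(34 + w{\left(B{\left(2 \right)} \right)}\right) 29 = \left(34 - 7\right) 29 = 27 \cdot 29 = 783$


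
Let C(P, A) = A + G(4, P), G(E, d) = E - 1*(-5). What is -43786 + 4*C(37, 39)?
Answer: -43594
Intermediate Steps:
G(E, d) = 5 + E (G(E, d) = E + 5 = 5 + E)
C(P, A) = 9 + A (C(P, A) = A + (5 + 4) = A + 9 = 9 + A)
-43786 + 4*C(37, 39) = -43786 + 4*(9 + 39) = -43786 + 4*48 = -43786 + 192 = -43594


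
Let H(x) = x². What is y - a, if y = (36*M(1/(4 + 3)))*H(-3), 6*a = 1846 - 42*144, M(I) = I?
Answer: 15679/21 ≈ 746.62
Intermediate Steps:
a = -2101/3 (a = (1846 - 42*144)/6 = (1846 - 6048)/6 = (⅙)*(-4202) = -2101/3 ≈ -700.33)
y = 324/7 (y = (36/(4 + 3))*(-3)² = (36/7)*9 = 324/7 ≈ 46.286)
y - a = 324/7 - 1*(-2101/3) = 324/7 + 2101/3 = 15679/21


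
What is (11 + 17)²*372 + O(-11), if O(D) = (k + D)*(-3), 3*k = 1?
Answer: 291680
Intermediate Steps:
k = ⅓ (k = (⅓)*1 = ⅓ ≈ 0.33333)
O(D) = -1 - 3*D (O(D) = (⅓ + D)*(-3) = -1 - 3*D)
(11 + 17)²*372 + O(-11) = (11 + 17)²*372 + (-1 - 3*(-11)) = 28²*372 + (-1 + 33) = 784*372 + 32 = 291648 + 32 = 291680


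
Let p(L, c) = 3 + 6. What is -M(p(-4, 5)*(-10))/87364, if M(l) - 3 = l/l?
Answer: -1/21841 ≈ -4.5785e-5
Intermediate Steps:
p(L, c) = 9
M(l) = 4 (M(l) = 3 + l/l = 3 + 1 = 4)
-M(p(-4, 5)*(-10))/87364 = -1*4/87364 = -4*1/87364 = -1/21841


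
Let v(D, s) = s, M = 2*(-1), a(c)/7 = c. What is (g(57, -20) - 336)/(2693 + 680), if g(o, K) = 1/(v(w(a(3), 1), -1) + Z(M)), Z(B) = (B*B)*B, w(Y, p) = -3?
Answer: -3025/30357 ≈ -0.099648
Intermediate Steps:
a(c) = 7*c
M = -2
Z(B) = B³ (Z(B) = B²*B = B³)
g(o, K) = -⅑ (g(o, K) = 1/(-1 + (-2)³) = 1/(-1 - 8) = 1/(-9) = -⅑)
(g(57, -20) - 336)/(2693 + 680) = (-⅑ - 336)/(2693 + 680) = -3025/9/3373 = -3025/9*1/3373 = -3025/30357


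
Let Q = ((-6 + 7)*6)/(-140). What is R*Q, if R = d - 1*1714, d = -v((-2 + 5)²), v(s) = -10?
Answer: 2556/35 ≈ 73.029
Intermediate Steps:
d = 10 (d = -1*(-10) = 10)
Q = -3/70 (Q = (1*6)*(-1/140) = 6*(-1/140) = -3/70 ≈ -0.042857)
R = -1704 (R = 10 - 1*1714 = 10 - 1714 = -1704)
R*Q = -1704*(-3/70) = 2556/35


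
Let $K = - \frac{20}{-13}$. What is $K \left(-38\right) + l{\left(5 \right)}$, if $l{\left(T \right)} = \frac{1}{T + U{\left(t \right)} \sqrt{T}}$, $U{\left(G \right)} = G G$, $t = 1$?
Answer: $- \frac{3027}{52} - \frac{\sqrt{5}}{20} \approx -58.323$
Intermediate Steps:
$U{\left(G \right)} = G^{2}$
$l{\left(T \right)} = \frac{1}{T + \sqrt{T}}$ ($l{\left(T \right)} = \frac{1}{T + 1^{2} \sqrt{T}} = \frac{1}{T + 1 \sqrt{T}} = \frac{1}{T + \sqrt{T}}$)
$K = \frac{20}{13}$ ($K = \left(-20\right) \left(- \frac{1}{13}\right) = \frac{20}{13} \approx 1.5385$)
$K \left(-38\right) + l{\left(5 \right)} = \frac{20}{13} \left(-38\right) + \frac{1}{5 + \sqrt{5}} = - \frac{760}{13} + \frac{1}{5 + \sqrt{5}}$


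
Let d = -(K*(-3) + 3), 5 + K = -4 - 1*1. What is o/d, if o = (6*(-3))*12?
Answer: 72/11 ≈ 6.5455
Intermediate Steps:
o = -216 (o = -18*12 = -216)
K = -10 (K = -5 + (-4 - 1*1) = -5 + (-4 - 1) = -5 - 5 = -10)
d = -33 (d = -(-10*(-3) + 3) = -(30 + 3) = -1*33 = -33)
o/d = -216/(-33) = -1/33*(-216) = 72/11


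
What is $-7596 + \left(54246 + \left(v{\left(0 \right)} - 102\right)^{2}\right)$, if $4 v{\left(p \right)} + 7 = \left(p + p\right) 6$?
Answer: $\frac{918625}{16} \approx 57414.0$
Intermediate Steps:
$v{\left(p \right)} = - \frac{7}{4} + 3 p$ ($v{\left(p \right)} = - \frac{7}{4} + \frac{\left(p + p\right) 6}{4} = - \frac{7}{4} + \frac{2 p 6}{4} = - \frac{7}{4} + \frac{12 p}{4} = - \frac{7}{4} + 3 p$)
$-7596 + \left(54246 + \left(v{\left(0 \right)} - 102\right)^{2}\right) = -7596 + \left(54246 + \left(\left(- \frac{7}{4} + 3 \cdot 0\right) - 102\right)^{2}\right) = -7596 + \left(54246 + \left(\left(- \frac{7}{4} + 0\right) - 102\right)^{2}\right) = -7596 + \left(54246 + \left(- \frac{7}{4} - 102\right)^{2}\right) = -7596 + \left(54246 + \left(- \frac{415}{4}\right)^{2}\right) = -7596 + \left(54246 + \frac{172225}{16}\right) = -7596 + \frac{1040161}{16} = \frac{918625}{16}$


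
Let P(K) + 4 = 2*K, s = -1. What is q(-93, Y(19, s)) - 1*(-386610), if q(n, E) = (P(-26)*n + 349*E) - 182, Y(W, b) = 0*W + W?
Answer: 398267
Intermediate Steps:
P(K) = -4 + 2*K
Y(W, b) = W (Y(W, b) = 0 + W = W)
q(n, E) = -182 - 56*n + 349*E (q(n, E) = ((-4 + 2*(-26))*n + 349*E) - 182 = ((-4 - 52)*n + 349*E) - 182 = (-56*n + 349*E) - 182 = -182 - 56*n + 349*E)
q(-93, Y(19, s)) - 1*(-386610) = (-182 - 56*(-93) + 349*19) - 1*(-386610) = (-182 + 5208 + 6631) + 386610 = 11657 + 386610 = 398267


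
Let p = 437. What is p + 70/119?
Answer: 7439/17 ≈ 437.59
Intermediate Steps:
p + 70/119 = 437 + 70/119 = 437 + 70*(1/119) = 437 + 10/17 = 7439/17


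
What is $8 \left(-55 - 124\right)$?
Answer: $-1432$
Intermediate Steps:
$8 \left(-55 - 124\right) = 8 \left(-179\right) = -1432$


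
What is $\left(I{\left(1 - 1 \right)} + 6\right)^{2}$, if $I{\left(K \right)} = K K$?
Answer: $36$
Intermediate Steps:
$I{\left(K \right)} = K^{2}$
$\left(I{\left(1 - 1 \right)} + 6\right)^{2} = \left(\left(1 - 1\right)^{2} + 6\right)^{2} = \left(0^{2} + 6\right)^{2} = \left(0 + 6\right)^{2} = 6^{2} = 36$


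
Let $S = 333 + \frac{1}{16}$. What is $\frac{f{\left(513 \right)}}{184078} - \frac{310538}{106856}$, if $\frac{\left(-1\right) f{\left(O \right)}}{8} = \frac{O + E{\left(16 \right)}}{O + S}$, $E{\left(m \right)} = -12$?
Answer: $- \frac{193456319973059}{66567651850604} \approx -2.9062$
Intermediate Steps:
$S = \frac{5329}{16}$ ($S = 333 + \frac{1}{16} = \frac{5329}{16} \approx 333.06$)
$f{\left(O \right)} = - \frac{8 \left(-12 + O\right)}{\frac{5329}{16} + O}$ ($f{\left(O \right)} = - 8 \frac{O - 12}{O + \frac{5329}{16}} = - 8 \frac{-12 + O}{\frac{5329}{16} + O} = - \frac{8 \left(-12 + O\right)}{\frac{5329}{16} + O}$)
$\frac{f{\left(513 \right)}}{184078} - \frac{310538}{106856} = \frac{128 \frac{1}{5329 + 16 \cdot 513} \left(12 - 513\right)}{184078} - \frac{310538}{106856} = \frac{128 \left(12 - 513\right)}{5329 + 8208} \cdot \frac{1}{184078} - \frac{155269}{53428} = 128 \cdot \frac{1}{13537} \left(-501\right) \frac{1}{184078} - \frac{155269}{53428} = \left(- \frac{64128}{13537}\right) \frac{1}{184078} - \frac{155269}{53428} = - \frac{32064}{1245931943} - \frac{155269}{53428} = - \frac{193456319973059}{66567651850604}$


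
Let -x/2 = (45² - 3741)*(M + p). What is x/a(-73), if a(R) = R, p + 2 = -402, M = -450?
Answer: 2930928/73 ≈ 40150.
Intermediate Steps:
p = -404 (p = -2 - 402 = -404)
x = -2930928 (x = -2*(45² - 3741)*(-450 - 404) = -2*(2025 - 3741)*(-854) = -(-3432)*(-854) = -2*1465464 = -2930928)
x/a(-73) = -2930928/(-73) = -2930928*(-1/73) = 2930928/73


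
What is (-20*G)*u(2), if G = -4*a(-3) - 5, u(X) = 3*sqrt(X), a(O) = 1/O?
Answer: 220*sqrt(2) ≈ 311.13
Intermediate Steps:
G = -11/3 (G = -4/(-3) - 5 = -4*(-1/3) - 5 = 4/3 - 5 = -11/3 ≈ -3.6667)
(-20*G)*u(2) = (-20*(-11/3))*(3*sqrt(2)) = 220*(3*sqrt(2))/3 = 220*sqrt(2)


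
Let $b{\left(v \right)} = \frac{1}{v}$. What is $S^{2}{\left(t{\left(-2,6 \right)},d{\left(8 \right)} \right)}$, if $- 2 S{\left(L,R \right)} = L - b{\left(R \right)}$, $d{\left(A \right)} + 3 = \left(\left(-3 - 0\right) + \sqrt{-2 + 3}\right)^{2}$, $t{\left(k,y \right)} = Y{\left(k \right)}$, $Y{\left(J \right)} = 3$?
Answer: $1$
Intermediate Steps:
$t{\left(k,y \right)} = 3$
$d{\left(A \right)} = 1$ ($d{\left(A \right)} = -3 + \left(\left(-3 - 0\right) + \sqrt{-2 + 3}\right)^{2} = -3 + \left(\left(-3 + 0\right) + \sqrt{1}\right)^{2} = -3 + \left(-3 + 1\right)^{2} = -3 + \left(-2\right)^{2} = -3 + 4 = 1$)
$S{\left(L,R \right)} = \frac{1}{2 R} - \frac{L}{2}$ ($S{\left(L,R \right)} = - \frac{L - \frac{1}{R}}{2} = \frac{1}{2 R} - \frac{L}{2}$)
$S^{2}{\left(t{\left(-2,6 \right)},d{\left(8 \right)} \right)} = \left(\frac{1 - 3 \cdot 1}{2 \cdot 1}\right)^{2} = \left(\frac{1}{2} \cdot 1 \left(1 - 3\right)\right)^{2} = \left(\frac{1}{2} \cdot 1 \left(-2\right)\right)^{2} = \left(-1\right)^{2} = 1$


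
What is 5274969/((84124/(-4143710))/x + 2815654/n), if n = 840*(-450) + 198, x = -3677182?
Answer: -3795759226588279157280045/5362826878650222304 ≈ -7.0779e+5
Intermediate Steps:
n = -377802 (n = -378000 + 198 = -377802)
5274969/((84124/(-4143710))/x + 2815654/n) = 5274969/((84124/(-4143710))/(-3677182) + 2815654/(-377802)) = 5274969/((84124*(-1/4143710))*(-1/3677182) + 2815654*(-1/377802)) = 5274969/(-42062/2071855*(-1/3677182) - 1407827/188901) = 5274969/(21031/3809293956305 - 1407827/188901) = 5274969/(-5362826878650222304/719579437639970805) = 5274969*(-719579437639970805/5362826878650222304) = -3795759226588279157280045/5362826878650222304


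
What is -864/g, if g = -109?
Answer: 864/109 ≈ 7.9266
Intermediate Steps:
-864/g = -864/(-109) = -864*(-1)/109 = -3*(-288/109) = 864/109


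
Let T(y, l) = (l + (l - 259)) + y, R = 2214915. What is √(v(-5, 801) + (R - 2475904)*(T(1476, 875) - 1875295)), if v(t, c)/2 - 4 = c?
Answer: 9*√6032802642 ≈ 6.9904e+5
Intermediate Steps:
v(t, c) = 8 + 2*c
T(y, l) = -259 + y + 2*l (T(y, l) = (l + (-259 + l)) + y = (-259 + 2*l) + y = -259 + y + 2*l)
√(v(-5, 801) + (R - 2475904)*(T(1476, 875) - 1875295)) = √((8 + 2*801) + (2214915 - 2475904)*((-259 + 1476 + 2*875) - 1875295)) = √((8 + 1602) - 260989*((-259 + 1476 + 1750) - 1875295)) = √(1610 - 260989*(2967 - 1875295)) = √(1610 - 260989*(-1872328)) = √(1610 + 488657012392) = √488657014002 = 9*√6032802642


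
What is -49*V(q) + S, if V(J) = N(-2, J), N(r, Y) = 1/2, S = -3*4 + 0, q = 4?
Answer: -73/2 ≈ -36.500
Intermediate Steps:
S = -12 (S = -12 + 0 = -12)
N(r, Y) = ½
V(J) = ½
-49*V(q) + S = -49*½ - 12 = -49/2 - 12 = -73/2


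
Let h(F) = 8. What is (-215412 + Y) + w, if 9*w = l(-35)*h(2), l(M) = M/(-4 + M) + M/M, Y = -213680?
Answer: -150610700/351 ≈ -4.2909e+5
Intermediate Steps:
l(M) = 1 + M/(-4 + M) (l(M) = M/(-4 + M) + 1 = 1 + M/(-4 + M))
w = 592/351 (w = ((2*(-2 - 35)/(-4 - 35))*8)/9 = ((2*(-37)/(-39))*8)/9 = ((2*(-1/39)*(-37))*8)/9 = ((74/39)*8)/9 = (1/9)*(592/39) = 592/351 ≈ 1.6866)
(-215412 + Y) + w = (-215412 - 213680) + 592/351 = -429092 + 592/351 = -150610700/351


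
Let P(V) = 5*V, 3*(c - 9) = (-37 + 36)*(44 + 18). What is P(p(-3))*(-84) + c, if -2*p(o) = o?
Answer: -1925/3 ≈ -641.67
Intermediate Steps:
p(o) = -o/2
c = -35/3 (c = 9 + ((-37 + 36)*(44 + 18))/3 = 9 + (-1*62)/3 = 9 + (1/3)*(-62) = 9 - 62/3 = -35/3 ≈ -11.667)
P(p(-3))*(-84) + c = (5*(-1/2*(-3)))*(-84) - 35/3 = (5*(3/2))*(-84) - 35/3 = (15/2)*(-84) - 35/3 = -630 - 35/3 = -1925/3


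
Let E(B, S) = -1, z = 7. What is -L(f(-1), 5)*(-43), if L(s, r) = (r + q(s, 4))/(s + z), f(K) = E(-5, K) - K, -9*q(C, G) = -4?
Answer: 301/9 ≈ 33.444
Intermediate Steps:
q(C, G) = 4/9 (q(C, G) = -1/9*(-4) = 4/9)
f(K) = -1 - K
L(s, r) = (4/9 + r)/(7 + s) (L(s, r) = (r + 4/9)/(s + 7) = (4/9 + r)/(7 + s))
-L(f(-1), 5)*(-43) = -(4/9 + 5)/(7 + (-1 - 1*(-1)))*(-43) = -49/((7 + (-1 + 1))*9)*(-43) = -49/((7 + 0)*9)*(-43) = -49/(7*9)*(-43) = -1*7/9*(-43) = -7/9*(-43) = 301/9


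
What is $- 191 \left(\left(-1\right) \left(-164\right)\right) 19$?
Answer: $-595156$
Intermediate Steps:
$- 191 \left(\left(-1\right) \left(-164\right)\right) 19 = \left(-191\right) 164 \cdot 19 = \left(-31324\right) 19 = -595156$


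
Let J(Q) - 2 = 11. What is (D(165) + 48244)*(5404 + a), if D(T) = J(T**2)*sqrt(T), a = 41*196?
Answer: 648399360 + 174720*sqrt(165) ≈ 6.5064e+8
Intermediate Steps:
a = 8036
J(Q) = 13 (J(Q) = 2 + 11 = 13)
D(T) = 13*sqrt(T)
(D(165) + 48244)*(5404 + a) = (13*sqrt(165) + 48244)*(5404 + 8036) = (48244 + 13*sqrt(165))*13440 = 648399360 + 174720*sqrt(165)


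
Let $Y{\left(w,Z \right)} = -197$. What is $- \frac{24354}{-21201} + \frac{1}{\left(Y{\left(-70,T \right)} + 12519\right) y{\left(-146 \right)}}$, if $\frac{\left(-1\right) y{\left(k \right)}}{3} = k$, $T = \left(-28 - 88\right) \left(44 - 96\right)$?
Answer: $\frac{43813145315}{38140853412} \approx 1.1487$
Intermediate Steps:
$T = 6032$ ($T = \left(-116\right) \left(-52\right) = 6032$)
$y{\left(k \right)} = - 3 k$
$- \frac{24354}{-21201} + \frac{1}{\left(Y{\left(-70,T \right)} + 12519\right) y{\left(-146 \right)}} = - \frac{24354}{-21201} + \frac{1}{\left(-197 + 12519\right) \left(\left(-3\right) \left(-146\right)\right)} = \left(-24354\right) \left(- \frac{1}{21201}\right) + \frac{1}{12322 \cdot 438} = \frac{8118}{7067} + \frac{1}{12322} \cdot \frac{1}{438} = \frac{8118}{7067} + \frac{1}{5397036} = \frac{43813145315}{38140853412}$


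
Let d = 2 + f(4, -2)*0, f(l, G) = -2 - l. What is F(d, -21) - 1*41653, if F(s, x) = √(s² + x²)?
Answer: -41653 + √445 ≈ -41632.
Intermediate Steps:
d = 2 (d = 2 + (-2 - 1*4)*0 = 2 + (-2 - 4)*0 = 2 - 6*0 = 2 + 0 = 2)
F(d, -21) - 1*41653 = √(2² + (-21)²) - 1*41653 = √(4 + 441) - 41653 = √445 - 41653 = -41653 + √445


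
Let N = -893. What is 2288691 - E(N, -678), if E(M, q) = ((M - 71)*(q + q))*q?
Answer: 888559443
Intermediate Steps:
E(M, q) = 2*q²*(-71 + M) (E(M, q) = ((-71 + M)*(2*q))*q = (2*q*(-71 + M))*q = 2*q²*(-71 + M))
2288691 - E(N, -678) = 2288691 - 2*(-678)²*(-71 - 893) = 2288691 - 2*459684*(-964) = 2288691 - 1*(-886270752) = 2288691 + 886270752 = 888559443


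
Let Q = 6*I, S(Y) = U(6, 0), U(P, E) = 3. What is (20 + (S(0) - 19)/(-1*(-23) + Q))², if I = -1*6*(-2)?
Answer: 3549456/9025 ≈ 393.29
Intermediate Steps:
S(Y) = 3
I = 12 (I = -6*(-2) = 12)
Q = 72 (Q = 6*12 = 72)
(20 + (S(0) - 19)/(-1*(-23) + Q))² = (20 + (3 - 19)/(-1*(-23) + 72))² = (20 - 16/(23 + 72))² = (20 - 16/95)² = (1884/95)² = 3549456/9025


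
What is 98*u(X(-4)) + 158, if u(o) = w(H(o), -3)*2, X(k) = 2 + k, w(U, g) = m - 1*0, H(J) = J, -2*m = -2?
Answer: 354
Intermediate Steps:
m = 1 (m = -½*(-2) = 1)
w(U, g) = 1 (w(U, g) = 1 - 1*0 = 1 + 0 = 1)
u(o) = 2 (u(o) = 1*2 = 2)
98*u(X(-4)) + 158 = 98*2 + 158 = 196 + 158 = 354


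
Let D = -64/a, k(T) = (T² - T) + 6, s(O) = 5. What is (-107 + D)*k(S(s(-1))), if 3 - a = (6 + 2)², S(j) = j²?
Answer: -3916578/61 ≈ -64206.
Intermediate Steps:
a = -61 (a = 3 - (6 + 2)² = 3 - 1*8² = 3 - 1*64 = 3 - 64 = -61)
k(T) = 6 + T² - T
D = 64/61 (D = -64/(-61) = -64*(-1/61) = 64/61 ≈ 1.0492)
(-107 + D)*k(S(s(-1))) = (-107 + 64/61)*(6 + (5²)² - 1*5²) = -6463*(6 + 25² - 1*25)/61 = -6463*(6 + 625 - 25)/61 = -6463/61*606 = -3916578/61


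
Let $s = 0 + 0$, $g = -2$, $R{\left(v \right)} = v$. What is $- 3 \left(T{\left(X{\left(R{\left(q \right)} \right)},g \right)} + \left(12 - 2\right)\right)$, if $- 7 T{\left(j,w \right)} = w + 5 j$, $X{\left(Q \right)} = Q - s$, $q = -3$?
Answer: $- \frac{261}{7} \approx -37.286$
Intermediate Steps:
$s = 0$
$X{\left(Q \right)} = Q$ ($X{\left(Q \right)} = Q - 0 = Q + 0 = Q$)
$T{\left(j,w \right)} = - \frac{5 j}{7} - \frac{w}{7}$ ($T{\left(j,w \right)} = - \frac{w + 5 j}{7} = - \frac{5 j}{7} - \frac{w}{7}$)
$- 3 \left(T{\left(X{\left(R{\left(q \right)} \right)},g \right)} + \left(12 - 2\right)\right) = - 3 \left(\left(\left(- \frac{5}{7}\right) \left(-3\right) - - \frac{2}{7}\right) + \left(12 - 2\right)\right) = - 3 \left(\left(\frac{15}{7} + \frac{2}{7}\right) + \left(12 - 2\right)\right) = - 3 \left(\frac{17}{7} + 10\right) = \left(-3\right) \frac{87}{7} = - \frac{261}{7}$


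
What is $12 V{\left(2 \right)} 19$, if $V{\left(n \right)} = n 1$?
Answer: $456$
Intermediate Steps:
$V{\left(n \right)} = n$
$12 V{\left(2 \right)} 19 = 12 \cdot 2 \cdot 19 = 24 \cdot 19 = 456$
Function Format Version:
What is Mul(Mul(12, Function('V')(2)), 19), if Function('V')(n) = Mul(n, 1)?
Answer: 456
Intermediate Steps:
Function('V')(n) = n
Mul(Mul(12, Function('V')(2)), 19) = Mul(Mul(12, 2), 19) = Mul(24, 19) = 456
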